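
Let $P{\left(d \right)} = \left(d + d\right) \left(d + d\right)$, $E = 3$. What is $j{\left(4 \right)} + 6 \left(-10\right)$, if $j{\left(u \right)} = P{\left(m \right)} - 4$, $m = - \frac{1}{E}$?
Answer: $- \frac{572}{9} \approx -63.556$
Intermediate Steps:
$m = - \frac{1}{3} \approx -0.33333$
$P{\left(d \right)} = 4 d^{2}$ ($P{\left(d \right)} = 2 d 2 d = 4 d^{2}$)
$j{\left(u \right)} = - \frac{32}{9}$ ($j{\left(u \right)} = 4 \left(- \frac{1}{3}\right)^{2} - 4 = 4 \cdot \frac{1}{9} - 4 = \frac{4}{9} - 4 = - \frac{32}{9}$)
$j{\left(4 \right)} + 6 \left(-10\right) = - \frac{32}{9} + 6 \left(-10\right) = - \frac{32}{9} - 60 = - \frac{572}{9}$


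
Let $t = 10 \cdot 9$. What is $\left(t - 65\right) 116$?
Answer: $2900$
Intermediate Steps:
$t = 90$
$\left(t - 65\right) 116 = \left(90 - 65\right) 116 = 25 \cdot 116 = 2900$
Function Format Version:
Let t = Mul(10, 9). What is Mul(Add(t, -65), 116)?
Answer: 2900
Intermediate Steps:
t = 90
Mul(Add(t, -65), 116) = Mul(Add(90, -65), 116) = Mul(25, 116) = 2900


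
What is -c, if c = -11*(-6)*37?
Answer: -2442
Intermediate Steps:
c = 2442 (c = 66*37 = 2442)
-c = -1*2442 = -2442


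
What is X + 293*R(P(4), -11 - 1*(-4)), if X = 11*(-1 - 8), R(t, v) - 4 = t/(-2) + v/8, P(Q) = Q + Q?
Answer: -2843/8 ≈ -355.38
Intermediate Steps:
P(Q) = 2*Q
R(t, v) = 4 - t/2 + v/8 (R(t, v) = 4 + (t/(-2) + v/8) = 4 + (t*(-½) + v*(⅛)) = 4 + (-t/2 + v/8) = 4 - t/2 + v/8)
X = -99 (X = 11*(-9) = -99)
X + 293*R(P(4), -11 - 1*(-4)) = -99 + 293*(4 - 4 + (-11 - 1*(-4))/8) = -99 + 293*(4 - ½*8 + (-11 + 4)/8) = -99 + 293*(4 - 4 + (⅛)*(-7)) = -99 + 293*(4 - 4 - 7/8) = -99 + 293*(-7/8) = -99 - 2051/8 = -2843/8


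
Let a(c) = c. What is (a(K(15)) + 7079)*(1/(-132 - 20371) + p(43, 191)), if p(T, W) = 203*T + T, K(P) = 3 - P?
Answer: 1271016310105/20503 ≈ 6.1992e+7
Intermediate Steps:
p(T, W) = 204*T
(a(K(15)) + 7079)*(1/(-132 - 20371) + p(43, 191)) = ((3 - 1*15) + 7079)*(1/(-132 - 20371) + 204*43) = ((3 - 15) + 7079)*(1/(-20503) + 8772) = (-12 + 7079)*(-1/20503 + 8772) = 7067*(179852315/20503) = 1271016310105/20503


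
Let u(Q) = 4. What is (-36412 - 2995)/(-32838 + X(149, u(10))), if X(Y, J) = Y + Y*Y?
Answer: 39407/10488 ≈ 3.7573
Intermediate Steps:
X(Y, J) = Y + Y**2
(-36412 - 2995)/(-32838 + X(149, u(10))) = (-36412 - 2995)/(-32838 + 149*(1 + 149)) = -39407/(-32838 + 149*150) = -39407/(-32838 + 22350) = -39407/(-10488) = -39407*(-1/10488) = 39407/10488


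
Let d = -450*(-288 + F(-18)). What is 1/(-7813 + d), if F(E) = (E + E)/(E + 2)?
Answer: 2/241549 ≈ 8.2799e-6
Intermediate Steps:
F(E) = 2*E/(2 + E) (F(E) = (2*E)/(2 + E) = 2*E/(2 + E))
d = 257175/2 (d = -450*(-288 + 2*(-18)/(2 - 18)) = -450*(-288 + 2*(-18)/(-16)) = -450*(-288 + 2*(-18)*(-1/16)) = -450*(-288 + 9/4) = -450*(-1143/4) = 257175/2 ≈ 1.2859e+5)
1/(-7813 + d) = 1/(-7813 + 257175/2) = 1/(241549/2) = 2/241549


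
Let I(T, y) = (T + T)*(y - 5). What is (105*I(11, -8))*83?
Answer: -2492490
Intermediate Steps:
I(T, y) = 2*T*(-5 + y) (I(T, y) = (2*T)*(-5 + y) = 2*T*(-5 + y))
(105*I(11, -8))*83 = (105*(2*11*(-5 - 8)))*83 = (105*(2*11*(-13)))*83 = (105*(-286))*83 = -30030*83 = -2492490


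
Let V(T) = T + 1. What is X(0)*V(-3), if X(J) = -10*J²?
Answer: 0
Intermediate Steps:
V(T) = 1 + T
X(0)*V(-3) = (-10*0²)*(1 - 3) = -10*0*(-2) = 0*(-2) = 0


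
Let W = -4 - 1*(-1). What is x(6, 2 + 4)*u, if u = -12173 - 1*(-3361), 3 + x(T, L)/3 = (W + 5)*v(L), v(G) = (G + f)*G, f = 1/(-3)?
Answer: -1718340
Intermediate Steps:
f = -⅓ ≈ -0.33333
W = -3 (W = -4 + 1 = -3)
v(G) = G*(-⅓ + G) (v(G) = (G - ⅓)*G = (-⅓ + G)*G = G*(-⅓ + G))
x(T, L) = -9 + 6*L*(-⅓ + L) (x(T, L) = -9 + 3*((-3 + 5)*(L*(-⅓ + L))) = -9 + 3*(2*(L*(-⅓ + L))) = -9 + 3*(2*L*(-⅓ + L)) = -9 + 6*L*(-⅓ + L))
u = -8812 (u = -12173 + 3361 = -8812)
x(6, 2 + 4)*u = (-9 + 2*(2 + 4)*(-1 + 3*(2 + 4)))*(-8812) = (-9 + 2*6*(-1 + 3*6))*(-8812) = (-9 + 2*6*(-1 + 18))*(-8812) = (-9 + 2*6*17)*(-8812) = (-9 + 204)*(-8812) = 195*(-8812) = -1718340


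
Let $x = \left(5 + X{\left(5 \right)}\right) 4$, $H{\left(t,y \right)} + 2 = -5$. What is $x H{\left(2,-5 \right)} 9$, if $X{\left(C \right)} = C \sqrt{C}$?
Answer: $-1260 - 1260 \sqrt{5} \approx -4077.4$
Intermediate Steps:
$H{\left(t,y \right)} = -7$ ($H{\left(t,y \right)} = -2 - 5 = -7$)
$X{\left(C \right)} = C^{\frac{3}{2}}$
$x = 20 + 20 \sqrt{5}$ ($x = \left(5 + 5^{\frac{3}{2}}\right) 4 = \left(5 + 5 \sqrt{5}\right) 4 = 20 + 20 \sqrt{5} \approx 64.721$)
$x H{\left(2,-5 \right)} 9 = \left(20 + 20 \sqrt{5}\right) \left(-7\right) 9 = \left(-140 - 140 \sqrt{5}\right) 9 = -1260 - 1260 \sqrt{5}$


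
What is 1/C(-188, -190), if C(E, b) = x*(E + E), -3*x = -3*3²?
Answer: -1/3384 ≈ -0.00029551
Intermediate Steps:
x = 9 (x = -(-1)*3² = -(-1)*9 = -⅓*(-27) = 9)
C(E, b) = 18*E (C(E, b) = 9*(E + E) = 9*(2*E) = 18*E)
1/C(-188, -190) = 1/(18*(-188)) = 1/(-3384) = -1/3384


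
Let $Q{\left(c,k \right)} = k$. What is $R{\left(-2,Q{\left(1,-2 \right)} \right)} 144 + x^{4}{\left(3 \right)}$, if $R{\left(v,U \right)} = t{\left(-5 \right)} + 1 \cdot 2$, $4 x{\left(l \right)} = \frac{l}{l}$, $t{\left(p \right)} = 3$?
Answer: $\frac{184321}{256} \approx 720.0$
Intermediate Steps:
$x{\left(l \right)} = \frac{1}{4}$ ($x{\left(l \right)} = \frac{l \frac{1}{l}}{4} = \frac{1}{4} \cdot 1 = \frac{1}{4}$)
$R{\left(v,U \right)} = 5$ ($R{\left(v,U \right)} = 3 + 1 \cdot 2 = 3 + 2 = 5$)
$R{\left(-2,Q{\left(1,-2 \right)} \right)} 144 + x^{4}{\left(3 \right)} = 5 \cdot 144 + \left(\frac{1}{4}\right)^{4} = 720 + \frac{1}{256} = \frac{184321}{256}$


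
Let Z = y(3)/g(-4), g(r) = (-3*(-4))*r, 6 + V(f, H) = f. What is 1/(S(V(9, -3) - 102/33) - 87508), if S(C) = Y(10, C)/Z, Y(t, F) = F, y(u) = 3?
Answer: -11/962572 ≈ -1.1428e-5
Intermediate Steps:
V(f, H) = -6 + f
g(r) = 12*r
Z = -1/16 (Z = 3/((12*(-4))) = 3/(-48) = 3*(-1/48) = -1/16 ≈ -0.062500)
S(C) = -16*C (S(C) = C/(-1/16) = C*(-16) = -16*C)
1/(S(V(9, -3) - 102/33) - 87508) = 1/(-16*((-6 + 9) - 102/33) - 87508) = 1/(-16*(3 - 102*1/33) - 87508) = 1/(-16*(3 - 34/11) - 87508) = 1/(-16*(-1/11) - 87508) = 1/(16/11 - 87508) = 1/(-962572/11) = -11/962572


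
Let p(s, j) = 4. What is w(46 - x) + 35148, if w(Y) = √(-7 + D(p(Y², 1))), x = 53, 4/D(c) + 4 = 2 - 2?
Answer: 35148 + 2*I*√2 ≈ 35148.0 + 2.8284*I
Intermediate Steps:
D(c) = -1 (D(c) = 4/(-4 + (2 - 2)) = 4/(-4 + 0) = 4/(-4) = 4*(-¼) = -1)
w(Y) = 2*I*√2 (w(Y) = √(-7 - 1) = √(-8) = 2*I*√2)
w(46 - x) + 35148 = 2*I*√2 + 35148 = 35148 + 2*I*√2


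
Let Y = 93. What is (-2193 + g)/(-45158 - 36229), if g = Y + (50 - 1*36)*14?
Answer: 1904/81387 ≈ 0.023394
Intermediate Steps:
g = 289 (g = 93 + (50 - 1*36)*14 = 93 + (50 - 36)*14 = 93 + 14*14 = 93 + 196 = 289)
(-2193 + g)/(-45158 - 36229) = (-2193 + 289)/(-45158 - 36229) = -1904/(-81387) = -1904*(-1/81387) = 1904/81387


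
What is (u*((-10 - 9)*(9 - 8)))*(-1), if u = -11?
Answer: -209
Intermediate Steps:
(u*((-10 - 9)*(9 - 8)))*(-1) = -11*(-10 - 9)*(9 - 8)*(-1) = -(-209)*(-1) = -11*(-19)*(-1) = 209*(-1) = -209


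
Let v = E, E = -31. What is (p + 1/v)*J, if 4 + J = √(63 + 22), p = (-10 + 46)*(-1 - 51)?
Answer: 232132/31 - 58033*√85/31 ≈ -9771.2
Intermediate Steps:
v = -31
p = -1872 (p = 36*(-52) = -1872)
J = -4 + √85 (J = -4 + √(63 + 22) = -4 + √85 ≈ 5.2195)
(p + 1/v)*J = (-1872 + 1/(-31))*(-4 + √85) = (-1872 - 1/31)*(-4 + √85) = -58033*(-4 + √85)/31 = 232132/31 - 58033*√85/31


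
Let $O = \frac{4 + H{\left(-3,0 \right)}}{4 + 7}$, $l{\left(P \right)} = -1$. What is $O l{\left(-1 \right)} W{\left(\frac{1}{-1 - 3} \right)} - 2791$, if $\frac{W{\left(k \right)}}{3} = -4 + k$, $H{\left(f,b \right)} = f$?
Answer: $- \frac{122753}{44} \approx -2789.8$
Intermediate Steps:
$W{\left(k \right)} = -12 + 3 k$ ($W{\left(k \right)} = 3 \left(-4 + k\right) = -12 + 3 k$)
$O = \frac{1}{11}$ ($O = \frac{4 - 3}{4 + 7} = 1 \cdot \frac{1}{11} = \frac{1}{11} \approx 0.090909$)
$O l{\left(-1 \right)} W{\left(\frac{1}{-1 - 3} \right)} - 2791 = \frac{1}{11} \left(-1\right) \left(-12 + \frac{3}{-1 - 3}\right) - 2791 = - \frac{-12 + \frac{3}{-4}}{11} - 2791 = - \frac{-12 + 3 \left(- \frac{1}{4}\right)}{11} - 2791 = - \frac{-12 - \frac{3}{4}}{11} - 2791 = \left(- \frac{1}{11}\right) \left(- \frac{51}{4}\right) - 2791 = \frac{51}{44} - 2791 = - \frac{122753}{44}$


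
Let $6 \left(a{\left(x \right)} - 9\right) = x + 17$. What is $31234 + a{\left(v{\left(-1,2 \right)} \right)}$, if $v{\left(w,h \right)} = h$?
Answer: $\frac{187477}{6} \approx 31246.0$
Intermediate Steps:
$a{\left(x \right)} = \frac{71}{6} + \frac{x}{6}$ ($a{\left(x \right)} = 9 + \frac{x + 17}{6} = 9 + \frac{17 + x}{6} = 9 + \left(\frac{17}{6} + \frac{x}{6}\right) = \frac{71}{6} + \frac{x}{6}$)
$31234 + a{\left(v{\left(-1,2 \right)} \right)} = 31234 + \left(\frac{71}{6} + \frac{1}{6} \cdot 2\right) = 31234 + \left(\frac{71}{6} + \frac{1}{3}\right) = 31234 + \frac{73}{6} = \frac{187477}{6}$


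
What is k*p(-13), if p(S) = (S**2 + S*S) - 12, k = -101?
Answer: -32926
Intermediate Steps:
p(S) = -12 + 2*S**2 (p(S) = (S**2 + S**2) - 12 = 2*S**2 - 12 = -12 + 2*S**2)
k*p(-13) = -101*(-12 + 2*(-13)**2) = -101*(-12 + 2*169) = -101*(-12 + 338) = -101*326 = -32926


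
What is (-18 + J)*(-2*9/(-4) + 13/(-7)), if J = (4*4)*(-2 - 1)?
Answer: -1221/7 ≈ -174.43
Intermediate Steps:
J = -48 (J = 16*(-3) = -48)
(-18 + J)*(-2*9/(-4) + 13/(-7)) = (-18 - 48)*(-2*9/(-4) + 13/(-7)) = -66*(-18*(-1/4) + 13*(-1/7)) = -66*(9/2 - 13/7) = -66*37/14 = -1221/7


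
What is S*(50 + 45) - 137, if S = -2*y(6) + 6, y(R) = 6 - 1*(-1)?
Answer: -897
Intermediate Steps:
y(R) = 7 (y(R) = 6 + 1 = 7)
S = -8 (S = -2*7 + 6 = -14 + 6 = -8)
S*(50 + 45) - 137 = -8*(50 + 45) - 137 = -8*95 - 137 = -760 - 137 = -897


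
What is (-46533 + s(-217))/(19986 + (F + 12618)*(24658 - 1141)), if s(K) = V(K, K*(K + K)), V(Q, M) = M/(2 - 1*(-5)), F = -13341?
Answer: 33079/16982805 ≈ 0.0019478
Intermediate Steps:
V(Q, M) = M/7 (V(Q, M) = M/(2 + 5) = M/7)
s(K) = 2*K²/7 (s(K) = (K*(K + K))/7 = (K*(2*K))/7 = (2*K²)/7 = 2*K²/7)
(-46533 + s(-217))/(19986 + (F + 12618)*(24658 - 1141)) = (-46533 + (2/7)*(-217)²)/(19986 + (-13341 + 12618)*(24658 - 1141)) = (-46533 + (2/7)*47089)/(19986 - 723*23517) = (-46533 + 13454)/(19986 - 17002791) = -33079/(-16982805) = -33079*(-1/16982805) = 33079/16982805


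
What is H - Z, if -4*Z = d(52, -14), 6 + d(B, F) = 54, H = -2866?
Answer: -2854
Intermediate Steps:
d(B, F) = 48 (d(B, F) = -6 + 54 = 48)
Z = -12 (Z = -¼*48 = -12)
H - Z = -2866 - 1*(-12) = -2866 + 12 = -2854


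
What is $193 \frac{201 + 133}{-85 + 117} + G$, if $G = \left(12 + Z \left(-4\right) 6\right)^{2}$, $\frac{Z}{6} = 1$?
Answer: $\frac{311015}{16} \approx 19438.0$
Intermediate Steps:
$Z = 6$ ($Z = 6 \cdot 1 = 6$)
$G = 17424$ ($G = \left(12 + 6 \left(-4\right) 6\right)^{2} = \left(12 - 144\right)^{2} = \left(-132\right)^{2} = 17424$)
$193 \frac{201 + 133}{-85 + 117} + G = 193 \frac{201 + 133}{-85 + 117} + 17424 = 193 \cdot \frac{334}{32} + 17424 = 193 \cdot 334 \cdot \frac{1}{32} + 17424 = 193 \cdot \frac{167}{16} + 17424 = \frac{32231}{16} + 17424 = \frac{311015}{16}$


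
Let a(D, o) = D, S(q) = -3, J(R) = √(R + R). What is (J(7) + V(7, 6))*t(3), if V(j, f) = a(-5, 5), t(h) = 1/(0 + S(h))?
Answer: 5/3 - √14/3 ≈ 0.41945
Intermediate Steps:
J(R) = √2*√R (J(R) = √(2*R) = √2*√R)
t(h) = -⅓ (t(h) = 1/(0 - 3) = 1/(-3) = -⅓)
V(j, f) = -5
(J(7) + V(7, 6))*t(3) = (√2*√7 - 5)*(-⅓) = (√14 - 5)*(-⅓) = (-5 + √14)*(-⅓) = 5/3 - √14/3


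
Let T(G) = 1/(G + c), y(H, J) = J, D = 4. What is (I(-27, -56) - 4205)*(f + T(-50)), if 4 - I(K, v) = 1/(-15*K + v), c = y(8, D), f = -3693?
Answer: 124534047925/8027 ≈ 1.5514e+7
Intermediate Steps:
c = 4
T(G) = 1/(4 + G) (T(G) = 1/(G + 4) = 1/(4 + G))
I(K, v) = 4 - 1/(v - 15*K) (I(K, v) = 4 - 1/(-15*K + v) = 4 - 1/(v - 15*K))
(I(-27, -56) - 4205)*(f + T(-50)) = ((1 - 4*(-56) + 60*(-27))/(-1*(-56) + 15*(-27)) - 4205)*(-3693 + 1/(4 - 50)) = ((1 + 224 - 1620)/(56 - 405) - 4205)*(-3693 + 1/(-46)) = (-1395/(-349) - 4205)*(-3693 - 1/46) = (-1/349*(-1395) - 4205)*(-169879/46) = (1395/349 - 4205)*(-169879/46) = -1466150/349*(-169879/46) = 124534047925/8027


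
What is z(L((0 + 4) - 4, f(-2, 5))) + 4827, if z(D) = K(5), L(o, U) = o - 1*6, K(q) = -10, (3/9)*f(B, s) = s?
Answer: 4817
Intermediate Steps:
f(B, s) = 3*s
L(o, U) = -6 + o (L(o, U) = o - 6 = -6 + o)
z(D) = -10
z(L((0 + 4) - 4, f(-2, 5))) + 4827 = -10 + 4827 = 4817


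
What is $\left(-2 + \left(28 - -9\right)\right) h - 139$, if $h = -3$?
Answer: $-244$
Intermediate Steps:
$\left(-2 + \left(28 - -9\right)\right) h - 139 = \left(-2 + \left(28 - -9\right)\right) \left(-3\right) - 139 = \left(-2 + \left(28 + 9\right)\right) \left(-3\right) - 139 = \left(-2 + 37\right) \left(-3\right) - 139 = 35 \left(-3\right) - 139 = -105 - 139 = -244$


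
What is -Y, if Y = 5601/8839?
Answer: -5601/8839 ≈ -0.63367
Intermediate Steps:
Y = 5601/8839 (Y = 5601*(1/8839) = 5601/8839 ≈ 0.63367)
-Y = -1*5601/8839 = -5601/8839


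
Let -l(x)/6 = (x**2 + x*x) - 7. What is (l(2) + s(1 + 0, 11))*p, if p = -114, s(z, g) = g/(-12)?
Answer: 1577/2 ≈ 788.50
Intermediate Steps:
s(z, g) = -g/12 (s(z, g) = g*(-1/12) = -g/12)
l(x) = 42 - 12*x**2 (l(x) = -6*((x**2 + x*x) - 7) = -6*((x**2 + x**2) - 7) = -6*(2*x**2 - 7) = -6*(-7 + 2*x**2) = 42 - 12*x**2)
(l(2) + s(1 + 0, 11))*p = ((42 - 12*2**2) - 1/12*11)*(-114) = ((42 - 12*4) - 11/12)*(-114) = ((42 - 48) - 11/12)*(-114) = (-6 - 11/12)*(-114) = -83/12*(-114) = 1577/2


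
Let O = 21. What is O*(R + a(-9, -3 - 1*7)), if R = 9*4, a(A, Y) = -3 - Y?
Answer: 903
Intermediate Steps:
R = 36
O*(R + a(-9, -3 - 1*7)) = 21*(36 + (-3 - (-3 - 1*7))) = 21*(36 + (-3 - (-3 - 7))) = 21*(36 + (-3 - 1*(-10))) = 21*(36 + (-3 + 10)) = 21*(36 + 7) = 21*43 = 903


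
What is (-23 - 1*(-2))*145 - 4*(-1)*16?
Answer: -2981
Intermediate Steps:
(-23 - 1*(-2))*145 - 4*(-1)*16 = (-23 + 2)*145 + 4*16 = -21*145 + 64 = -3045 + 64 = -2981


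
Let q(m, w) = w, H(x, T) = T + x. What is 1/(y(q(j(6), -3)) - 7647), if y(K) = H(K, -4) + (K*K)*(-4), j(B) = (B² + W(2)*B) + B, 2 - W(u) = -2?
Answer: -1/7690 ≈ -0.00013004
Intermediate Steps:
W(u) = 4 (W(u) = 2 - 1*(-2) = 2 + 2 = 4)
j(B) = B² + 5*B (j(B) = (B² + 4*B) + B = B² + 5*B)
y(K) = -4 + K - 4*K² (y(K) = (-4 + K) + (K*K)*(-4) = (-4 + K) + K²*(-4) = (-4 + K) - 4*K² = -4 + K - 4*K²)
1/(y(q(j(6), -3)) - 7647) = 1/((-4 - 3 - 4*(-3)²) - 7647) = 1/((-4 - 3 - 4*9) - 7647) = 1/((-4 - 3 - 36) - 7647) = 1/(-43 - 7647) = 1/(-7690) = -1/7690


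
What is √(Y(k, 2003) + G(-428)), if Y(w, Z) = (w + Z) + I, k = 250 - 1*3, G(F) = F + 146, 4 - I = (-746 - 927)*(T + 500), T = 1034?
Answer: √2568354 ≈ 1602.6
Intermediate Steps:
I = 2566386 (I = 4 - (-746 - 927)*(1034 + 500) = 4 - (-1673)*1534 = 4 - 1*(-2566382) = 4 + 2566382 = 2566386)
G(F) = 146 + F
k = 247 (k = 250 - 3 = 247)
Y(w, Z) = 2566386 + Z + w (Y(w, Z) = (w + Z) + 2566386 = (Z + w) + 2566386 = 2566386 + Z + w)
√(Y(k, 2003) + G(-428)) = √((2566386 + 2003 + 247) + (146 - 428)) = √(2568636 - 282) = √2568354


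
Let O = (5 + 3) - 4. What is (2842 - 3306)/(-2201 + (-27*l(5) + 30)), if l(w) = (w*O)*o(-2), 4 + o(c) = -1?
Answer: -464/529 ≈ -0.87713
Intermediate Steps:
O = 4 (O = 8 - 4 = 4)
o(c) = -5 (o(c) = -4 - 1 = -5)
l(w) = -20*w (l(w) = (w*4)*(-5) = (4*w)*(-5) = -20*w)
(2842 - 3306)/(-2201 + (-27*l(5) + 30)) = (2842 - 3306)/(-2201 + (-(-540)*5 + 30)) = -464/(-2201 + (-27*(-100) + 30)) = -464/(-2201 + (2700 + 30)) = -464/(-2201 + 2730) = -464/529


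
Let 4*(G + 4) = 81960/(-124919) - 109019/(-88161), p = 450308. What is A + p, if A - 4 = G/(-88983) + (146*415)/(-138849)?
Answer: 81697100364514511240420977/181423500872798273004 ≈ 4.5031e+5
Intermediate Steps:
G = -169814874443/44051935836 (G = -4 + (81960/(-124919) - 109019/(-88161))/4 = -4 + (81960*(-1/124919) - 109019*(-1/88161))/4 = -4 + (-81960/124919 + 109019/88161)/4 = -4 + (¼)*(6392868901/11012983959) = -4 + 6392868901/44051935836 = -169814874443/44051935836 ≈ -3.8549)
A = 646533486466520535745/181423500872798273004 (A = 4 + (-169814874443/44051935836/(-88983) + (146*415)/(-138849)) = 4 + (-169814874443/44051935836*(-1/88983) + 60590*(-1/138849)) = 4 + (169814874443/3919873406494788 - 60590/138849) = 4 - 79160517024672556271/181423500872798273004 = 646533486466520535745/181423500872798273004 ≈ 3.5637)
A + p = 646533486466520535745/181423500872798273004 + 450308 = 81697100364514511240420977/181423500872798273004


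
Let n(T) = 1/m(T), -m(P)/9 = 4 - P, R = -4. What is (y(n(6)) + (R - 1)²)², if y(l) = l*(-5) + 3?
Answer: 249001/324 ≈ 768.52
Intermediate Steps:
m(P) = -36 + 9*P (m(P) = -9*(4 - P) = -36 + 9*P)
n(T) = 1/(-36 + 9*T)
y(l) = 3 - 5*l (y(l) = -5*l + 3 = 3 - 5*l)
(y(n(6)) + (R - 1)²)² = ((3 - 5/(9*(-4 + 6))) + (-4 - 1)²)² = ((3 - 5/(9*2)) + (-5)²)² = ((3 - 5/(9*2)) + 25)² = ((3 - 5*1/18) + 25)² = ((3 - 5/18) + 25)² = (49/18 + 25)² = (499/18)² = 249001/324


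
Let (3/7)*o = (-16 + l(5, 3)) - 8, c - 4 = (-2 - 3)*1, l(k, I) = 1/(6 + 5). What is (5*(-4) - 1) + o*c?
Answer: 1148/33 ≈ 34.788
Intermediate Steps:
l(k, I) = 1/11
c = -1 (c = 4 + (-2 - 3)*1 = 4 - 5*1 = 4 - 5 = -1)
o = -1841/33 (o = 7*((-16 + 1/11) - 8)/3 = 7*(-175/11 - 8)/3 = (7/3)*(-263/11) = -1841/33 ≈ -55.788)
(5*(-4) - 1) + o*c = (5*(-4) - 1) - 1841/33*(-1) = (-20 - 1) + 1841/33 = -21 + 1841/33 = 1148/33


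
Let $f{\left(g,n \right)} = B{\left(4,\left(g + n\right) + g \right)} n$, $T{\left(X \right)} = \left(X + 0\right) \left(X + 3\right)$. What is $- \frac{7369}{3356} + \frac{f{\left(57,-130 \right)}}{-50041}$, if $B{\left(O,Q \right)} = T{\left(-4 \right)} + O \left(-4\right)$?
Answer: $- \frac{373987489}{167937596} \approx -2.2269$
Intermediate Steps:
$T{\left(X \right)} = X \left(3 + X\right)$
$B{\left(O,Q \right)} = 4 - 4 O$ ($B{\left(O,Q \right)} = - 4 \left(3 - 4\right) + O \left(-4\right) = \left(-4\right) \left(-1\right) - 4 O = 4 - 4 O$)
$f{\left(g,n \right)} = - 12 n$ ($f{\left(g,n \right)} = \left(4 - 16\right) n = - 12 n$)
$- \frac{7369}{3356} + \frac{f{\left(57,-130 \right)}}{-50041} = - \frac{7369}{3356} + \frac{\left(-12\right) \left(-130\right)}{-50041} = \left(-7369\right) \frac{1}{3356} + 1560 \left(- \frac{1}{50041}\right) = - \frac{7369}{3356} - \frac{1560}{50041} = - \frac{373987489}{167937596}$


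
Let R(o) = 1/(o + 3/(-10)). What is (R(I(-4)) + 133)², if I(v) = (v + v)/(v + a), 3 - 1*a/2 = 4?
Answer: 17247409/961 ≈ 17947.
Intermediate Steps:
a = -2 (a = 6 - 2*4 = 6 - 8 = -2)
I(v) = 2*v/(-2 + v) (I(v) = (v + v)/(v - 2) = (2*v)/(-2 + v) = 2*v/(-2 + v))
R(o) = 1/(-3/10 + o) (R(o) = 1/(o + 3*(-⅒)) = 1/(o - 3/10) = 1/(-3/10 + o))
(R(I(-4)) + 133)² = (10/(-3 + 10*(2*(-4)/(-2 - 4))) + 133)² = (10/(-3 + 10*(2*(-4)/(-6))) + 133)² = (10/(-3 + 10*(2*(-4)*(-⅙))) + 133)² = (10/(-3 + 10*(4/3)) + 133)² = (10/(-3 + 40/3) + 133)² = (10/(31/3) + 133)² = (10*(3/31) + 133)² = (30/31 + 133)² = (4153/31)² = 17247409/961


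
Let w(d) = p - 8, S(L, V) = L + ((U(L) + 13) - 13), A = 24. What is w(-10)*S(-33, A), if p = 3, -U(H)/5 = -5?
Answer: 40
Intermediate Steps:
U(H) = 25 (U(H) = -5*(-5) = 25)
S(L, V) = 25 + L (S(L, V) = L + ((25 + 13) - 13) = L + (38 - 13) = L + 25 = 25 + L)
w(d) = -5 (w(d) = 3 - 8 = -5)
w(-10)*S(-33, A) = -5*(25 - 33) = -5*(-8) = 40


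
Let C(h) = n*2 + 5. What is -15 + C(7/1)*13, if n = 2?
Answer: 102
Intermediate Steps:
C(h) = 9 (C(h) = 2*2 + 5 = 4 + 5 = 9)
-15 + C(7/1)*13 = -15 + 9*13 = -15 + 117 = 102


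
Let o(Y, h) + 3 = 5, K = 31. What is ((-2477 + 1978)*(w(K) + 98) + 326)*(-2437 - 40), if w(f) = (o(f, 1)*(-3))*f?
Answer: -109577526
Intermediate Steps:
o(Y, h) = 2 (o(Y, h) = -3 + 5 = 2)
w(f) = -6*f (w(f) = (2*(-3))*f = -6*f)
((-2477 + 1978)*(w(K) + 98) + 326)*(-2437 - 40) = ((-2477 + 1978)*(-6*31 + 98) + 326)*(-2437 - 40) = (-499*(-186 + 98) + 326)*(-2477) = (-499*(-88) + 326)*(-2477) = (43912 + 326)*(-2477) = 44238*(-2477) = -109577526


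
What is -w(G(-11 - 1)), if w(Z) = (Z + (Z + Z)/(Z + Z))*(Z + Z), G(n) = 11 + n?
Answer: 0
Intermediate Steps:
w(Z) = 2*Z*(1 + Z) (w(Z) = (Z + (2*Z)/((2*Z)))*(2*Z) = (Z + (2*Z)*(1/(2*Z)))*(2*Z) = (Z + 1)*(2*Z) = (1 + Z)*(2*Z) = 2*Z*(1 + Z))
-w(G(-11 - 1)) = -2*(11 + (-11 - 1))*(1 + (11 + (-11 - 1))) = -2*(11 - 12)*(1 + (11 - 12)) = -2*(-1)*(1 - 1) = -2*(-1)*0 = -1*0 = 0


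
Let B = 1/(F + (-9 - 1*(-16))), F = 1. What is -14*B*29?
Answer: -203/4 ≈ -50.750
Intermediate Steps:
B = ⅛ (B = 1/(1 + (-9 - 1*(-16))) = 1/(1 + (-9 + 16)) = 1/(1 + 7) = 1/8 = ⅛ ≈ 0.12500)
-14*B*29 = -14*⅛*29 = -7/4*29 = -203/4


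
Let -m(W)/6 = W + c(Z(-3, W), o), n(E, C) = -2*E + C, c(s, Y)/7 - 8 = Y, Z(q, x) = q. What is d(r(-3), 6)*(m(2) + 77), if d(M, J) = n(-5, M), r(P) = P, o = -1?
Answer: -1603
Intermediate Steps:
c(s, Y) = 56 + 7*Y
n(E, C) = C - 2*E
d(M, J) = 10 + M (d(M, J) = M - 2*(-5) = M + 10 = 10 + M)
m(W) = -294 - 6*W (m(W) = -6*(W + (56 + 7*(-1))) = -6*(W + (56 - 7)) = -6*(W + 49) = -6*(49 + W) = -294 - 6*W)
d(r(-3), 6)*(m(2) + 77) = (10 - 3)*((-294 - 6*2) + 77) = 7*((-294 - 12) + 77) = 7*(-306 + 77) = 7*(-229) = -1603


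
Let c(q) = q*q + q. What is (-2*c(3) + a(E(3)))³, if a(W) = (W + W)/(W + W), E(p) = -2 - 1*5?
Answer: -12167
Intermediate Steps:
E(p) = -7 (E(p) = -2 - 5 = -7)
c(q) = q + q² (c(q) = q² + q = q + q²)
a(W) = 1 (a(W) = (2*W)/((2*W)) = (2*W)*(1/(2*W)) = 1)
(-2*c(3) + a(E(3)))³ = (-6*(1 + 3) + 1)³ = (-6*4 + 1)³ = (-2*12 + 1)³ = (-24 + 1)³ = (-23)³ = -12167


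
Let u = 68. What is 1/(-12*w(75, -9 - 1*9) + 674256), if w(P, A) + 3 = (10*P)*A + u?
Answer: 1/835476 ≈ 1.1969e-6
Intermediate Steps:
w(P, A) = 65 + 10*A*P (w(P, A) = -3 + ((10*P)*A + 68) = -3 + (10*A*P + 68) = -3 + (68 + 10*A*P) = 65 + 10*A*P)
1/(-12*w(75, -9 - 1*9) + 674256) = 1/(-12*(65 + 10*(-9 - 1*9)*75) + 674256) = 1/(-12*(65 + 10*(-9 - 9)*75) + 674256) = 1/(-12*(65 + 10*(-18)*75) + 674256) = 1/(-12*(65 - 13500) + 674256) = 1/(-12*(-13435) + 674256) = 1/(161220 + 674256) = 1/835476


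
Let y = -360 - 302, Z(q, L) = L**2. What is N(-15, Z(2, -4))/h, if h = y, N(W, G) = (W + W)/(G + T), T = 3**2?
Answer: 3/1655 ≈ 0.0018127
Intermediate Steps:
T = 9
y = -662
N(W, G) = 2*W/(9 + G) (N(W, G) = (W + W)/(G + 9) = (2*W)/(9 + G) = 2*W/(9 + G))
h = -662
N(-15, Z(2, -4))/h = (2*(-15)/(9 + (-4)**2))/(-662) = (2*(-15)/(9 + 16))*(-1/662) = (2*(-15)/25)*(-1/662) = (2*(-15)*(1/25))*(-1/662) = -6/5*(-1/662) = 3/1655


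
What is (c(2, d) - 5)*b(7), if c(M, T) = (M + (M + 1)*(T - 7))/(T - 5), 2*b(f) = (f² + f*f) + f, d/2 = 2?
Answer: 105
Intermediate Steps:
d = 4 (d = 2*2 = 4)
b(f) = f² + f/2 (b(f) = ((f² + f*f) + f)/2 = ((f² + f²) + f)/2 = (2*f² + f)/2 = (f + 2*f²)/2 = f² + f/2)
c(M, T) = (M + (1 + M)*(-7 + T))/(-5 + T)
(c(2, d) - 5)*b(7) = ((-7 + 4 - 6*2 + 2*4)/(-5 + 4) - 5)*(7*(½ + 7)) = ((-7 + 4 - 12 + 8)/(-1) - 5)*(7*(15/2)) = (-1*(-7) - 5)*(105/2) = (7 - 5)*(105/2) = 2*(105/2) = 105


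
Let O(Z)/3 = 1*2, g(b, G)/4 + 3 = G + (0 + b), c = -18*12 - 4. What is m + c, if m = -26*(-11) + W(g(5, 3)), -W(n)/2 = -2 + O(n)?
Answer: 58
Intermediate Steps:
c = -220 (c = -216 - 4 = -220)
g(b, G) = -12 + 4*G + 4*b (g(b, G) = -12 + 4*(G + (0 + b)) = -12 + 4*(G + b) = -12 + (4*G + 4*b) = -12 + 4*G + 4*b)
O(Z) = 6 (O(Z) = 3*(1*2) = 3*2 = 6)
W(n) = -8 (W(n) = -2*(-2 + 6) = -2*4 = -8)
m = 278 (m = -26*(-11) - 8 = 286 - 8 = 278)
m + c = 278 - 220 = 58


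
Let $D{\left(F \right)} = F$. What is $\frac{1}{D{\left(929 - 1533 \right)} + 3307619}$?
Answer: $\frac{1}{3307015} \approx 3.0239 \cdot 10^{-7}$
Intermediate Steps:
$\frac{1}{D{\left(929 - 1533 \right)} + 3307619} = \frac{1}{\left(929 - 1533\right) + 3307619} = \frac{1}{-604 + 3307619} = \frac{1}{3307015}$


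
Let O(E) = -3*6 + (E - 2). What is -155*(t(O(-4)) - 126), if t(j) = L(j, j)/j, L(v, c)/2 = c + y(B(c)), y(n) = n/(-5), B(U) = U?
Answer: 19282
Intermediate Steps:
y(n) = -n/5 (y(n) = n*(-⅕) = -n/5)
L(v, c) = 8*c/5 (L(v, c) = 2*(c - c/5) = 2*(4*c/5) = 8*c/5)
O(E) = -20 + E (O(E) = -18 + (-2 + E) = -20 + E)
t(j) = 8/5 (t(j) = (8*j/5)/j = 8/5)
-155*(t(O(-4)) - 126) = -155*(8/5 - 126) = -155*(-622/5) = 19282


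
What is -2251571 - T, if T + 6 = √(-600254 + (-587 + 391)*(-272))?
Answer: -2251565 - I*√546942 ≈ -2.2516e+6 - 739.56*I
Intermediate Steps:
T = -6 + I*√546942 (T = -6 + √(-600254 + (-587 + 391)*(-272)) = -6 + √(-600254 - 196*(-272)) = -6 + √(-600254 + 53312) = -6 + √(-546942) = -6 + I*√546942 ≈ -6.0 + 739.56*I)
-2251571 - T = -2251571 - (-6 + I*√546942) = -2251571 + (6 - I*√546942) = -2251565 - I*√546942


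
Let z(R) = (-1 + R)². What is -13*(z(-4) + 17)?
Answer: -546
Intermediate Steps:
-13*(z(-4) + 17) = -13*((-1 - 4)² + 17) = -13*((-5)² + 17) = -13*(25 + 17) = -13*42 = -546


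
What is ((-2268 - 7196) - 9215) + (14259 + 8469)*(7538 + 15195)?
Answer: 516656945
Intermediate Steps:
((-2268 - 7196) - 9215) + (14259 + 8469)*(7538 + 15195) = (-9464 - 9215) + 22728*22733 = -18679 + 516675624 = 516656945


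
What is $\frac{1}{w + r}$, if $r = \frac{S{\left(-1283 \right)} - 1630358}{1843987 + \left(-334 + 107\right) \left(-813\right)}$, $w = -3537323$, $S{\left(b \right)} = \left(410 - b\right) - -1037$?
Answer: $- \frac{1014269}{3587797875701} \approx -2.827 \cdot 10^{-7}$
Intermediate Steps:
$S{\left(b \right)} = 1447 - b$ ($S{\left(b \right)} = \left(410 - b\right) + 1037 = 1447 - b$)
$r = - \frac{813814}{1014269}$ ($r = \frac{\left(1447 - -1283\right) - 1630358}{1843987 + \left(-334 + 107\right) \left(-813\right)} = \frac{\left(1447 + 1283\right) - 1630358}{1843987 - -184551} = \frac{2730 - 1630358}{1843987 + 184551} = - \frac{1627628}{2028538} = \left(-1627628\right) \frac{1}{2028538} = - \frac{813814}{1014269} \approx -0.80237$)
$\frac{1}{w + r} = \frac{1}{-3537323 - \frac{813814}{1014269}} = \frac{1}{- \frac{3587797875701}{1014269}} = - \frac{1014269}{3587797875701}$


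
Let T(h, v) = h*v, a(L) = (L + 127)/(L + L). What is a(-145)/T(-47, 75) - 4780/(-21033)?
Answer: 814329401/3583497375 ≈ 0.22724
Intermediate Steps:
a(L) = (127 + L)/(2*L) (a(L) = (127 + L)/((2*L)) = (127 + L)*(1/(2*L)) = (127 + L)/(2*L))
a(-145)/T(-47, 75) - 4780/(-21033) = ((1/2)*(127 - 145)/(-145))/((-47*75)) - 4780/(-21033) = ((1/2)*(-1/145)*(-18))/(-3525) - 4780*(-1/21033) = (9/145)*(-1/3525) + 4780/21033 = -3/170375 + 4780/21033 = 814329401/3583497375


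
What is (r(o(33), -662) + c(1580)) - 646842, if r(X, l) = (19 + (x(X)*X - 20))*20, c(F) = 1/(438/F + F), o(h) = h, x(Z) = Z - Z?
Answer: -807554810388/1248419 ≈ -6.4686e+5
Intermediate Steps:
x(Z) = 0
c(F) = 1/(F + 438/F)
r(X, l) = -20 (r(X, l) = (19 + (0*X - 20))*20 = (19 + (0 - 20))*20 = (19 - 20)*20 = -1*20 = -20)
(r(o(33), -662) + c(1580)) - 646842 = (-20 + 1580/(438 + 1580**2)) - 646842 = (-20 + 1580/(438 + 2496400)) - 646842 = (-20 + 1580/2496838) - 646842 = (-20 + 1580*(1/2496838)) - 646842 = (-20 + 790/1248419) - 646842 = -24967590/1248419 - 646842 = -807554810388/1248419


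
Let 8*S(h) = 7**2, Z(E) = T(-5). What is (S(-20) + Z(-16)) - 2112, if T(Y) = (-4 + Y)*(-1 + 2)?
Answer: -16919/8 ≈ -2114.9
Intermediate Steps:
T(Y) = -4 + Y (T(Y) = (-4 + Y)*1 = -4 + Y)
Z(E) = -9 (Z(E) = -4 - 5 = -9)
S(h) = 49/8 (S(h) = (1/8)*7**2 = (1/8)*49 = 49/8)
(S(-20) + Z(-16)) - 2112 = (49/8 - 9) - 2112 = -23/8 - 2112 = -16919/8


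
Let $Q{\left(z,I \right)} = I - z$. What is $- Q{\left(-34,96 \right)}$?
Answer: $-130$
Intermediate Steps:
$- Q{\left(-34,96 \right)} = - (96 - -34) = - (96 + 34) = \left(-1\right) 130 = -130$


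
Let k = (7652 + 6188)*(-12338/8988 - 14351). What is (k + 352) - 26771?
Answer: -446396339453/2247 ≈ -1.9866e+8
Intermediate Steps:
k = -446336975960/2247 (k = 13840*(-12338*1/8988 - 14351) = 13840*(-6169/4494 - 14351) = 13840*(-64499563/4494) = -446336975960/2247 ≈ -1.9864e+8)
(k + 352) - 26771 = (-446336975960/2247 + 352) - 26771 = -446336185016/2247 - 26771 = -446396339453/2247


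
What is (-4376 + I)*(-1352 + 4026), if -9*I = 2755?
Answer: -112679686/9 ≈ -1.2520e+7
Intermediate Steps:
I = -2755/9 (I = -⅑*2755 = -2755/9 ≈ -306.11)
(-4376 + I)*(-1352 + 4026) = (-4376 - 2755/9)*(-1352 + 4026) = -42139/9*2674 = -112679686/9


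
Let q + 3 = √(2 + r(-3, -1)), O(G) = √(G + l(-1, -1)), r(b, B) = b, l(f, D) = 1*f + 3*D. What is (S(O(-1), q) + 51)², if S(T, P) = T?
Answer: (51 + I*√5)² ≈ 2596.0 + 228.08*I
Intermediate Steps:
l(f, D) = f + 3*D
O(G) = √(-4 + G) (O(G) = √(G + (-1 + 3*(-1))) = √(G + (-1 - 3)) = √(G - 4) = √(-4 + G))
q = -3 + I (q = -3 + √(2 - 3) = -3 + √(-1) = -3 + I ≈ -3.0 + 1.0*I)
(S(O(-1), q) + 51)² = (√(-4 - 1) + 51)² = (√(-5) + 51)² = (I*√5 + 51)² = (51 + I*√5)²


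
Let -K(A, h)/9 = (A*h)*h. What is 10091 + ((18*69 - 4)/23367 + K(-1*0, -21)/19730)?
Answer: 235797635/23367 ≈ 10091.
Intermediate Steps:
K(A, h) = -9*A*h² (K(A, h) = -9*A*h*h = -9*A*h²)
10091 + ((18*69 - 4)/23367 + K(-1*0, -21)/19730) = 10091 + ((18*69 - 4)/23367 - 9*(-1*0)*(-21)²/19730) = 10091 + ((1242 - 4)*(1/23367) - 9*0*441*(1/19730)) = 10091 + (1238*(1/23367) + 0*(1/19730)) = 10091 + (1238/23367 + 0) = 10091 + 1238/23367 = 235797635/23367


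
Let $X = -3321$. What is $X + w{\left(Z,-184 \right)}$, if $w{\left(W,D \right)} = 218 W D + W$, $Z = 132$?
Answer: $-5297973$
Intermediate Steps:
$w{\left(W,D \right)} = W + 218 D W$ ($w{\left(W,D \right)} = 218 D W + W = W + 218 D W$)
$X + w{\left(Z,-184 \right)} = -3321 + 132 \left(1 + 218 \left(-184\right)\right) = -3321 + 132 \left(1 - 40112\right) = -3321 + 132 \left(-40111\right) = -3321 - 5294652 = -5297973$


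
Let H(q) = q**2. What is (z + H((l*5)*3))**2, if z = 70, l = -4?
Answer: 13468900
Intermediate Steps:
(z + H((l*5)*3))**2 = (70 + (-4*5*3)**2)**2 = (70 + (-20*3)**2)**2 = (70 + (-60)**2)**2 = (70 + 3600)**2 = 3670**2 = 13468900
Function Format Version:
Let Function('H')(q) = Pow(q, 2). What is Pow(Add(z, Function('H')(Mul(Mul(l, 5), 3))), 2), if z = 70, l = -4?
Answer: 13468900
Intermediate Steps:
Pow(Add(z, Function('H')(Mul(Mul(l, 5), 3))), 2) = Pow(Add(70, Pow(Mul(Mul(-4, 5), 3), 2)), 2) = Pow(Add(70, Pow(Mul(-20, 3), 2)), 2) = Pow(Add(70, Pow(-60, 2)), 2) = Pow(Add(70, 3600), 2) = Pow(3670, 2) = 13468900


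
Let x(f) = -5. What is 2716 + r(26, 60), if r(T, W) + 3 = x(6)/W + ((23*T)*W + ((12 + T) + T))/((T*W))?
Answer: 711349/260 ≈ 2736.0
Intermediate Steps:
r(T, W) = -3 - 5/W + (12 + 2*T + 23*T*W)/(T*W) (r(T, W) = -3 + (-5/W + ((23*T)*W + ((12 + T) + T))/((T*W))) = -3 + (-5/W + (23*T*W + (12 + 2*T))*(1/(T*W))) = -3 + (-5/W + (12 + 2*T + 23*T*W)*(1/(T*W))) = -3 + (-5/W + (12 + 2*T + 23*T*W)/(T*W)) = -3 - 5/W + (12 + 2*T + 23*T*W)/(T*W))
2716 + r(26, 60) = 2716 + (20 - 3/60 + 12/(26*60)) = 2716 + (20 - 3*1/60 + 12*(1/26)*(1/60)) = 2716 + (20 - 1/20 + 1/130) = 2716 + 5189/260 = 711349/260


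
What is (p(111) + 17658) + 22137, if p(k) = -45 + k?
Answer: 39861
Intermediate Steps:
(p(111) + 17658) + 22137 = ((-45 + 111) + 17658) + 22137 = (66 + 17658) + 22137 = 17724 + 22137 = 39861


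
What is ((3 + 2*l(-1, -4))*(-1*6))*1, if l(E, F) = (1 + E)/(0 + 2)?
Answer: -18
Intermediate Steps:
l(E, F) = ½ + E/2 (l(E, F) = (1 + E)/2 = (1 + E)*(½) = ½ + E/2)
((3 + 2*l(-1, -4))*(-1*6))*1 = ((3 + 2*(½ + (½)*(-1)))*(-1*6))*1 = ((3 + 2*(½ - ½))*(-6))*1 = ((3 + 2*0)*(-6))*1 = ((3 + 0)*(-6))*1 = (3*(-6))*1 = -18*1 = -18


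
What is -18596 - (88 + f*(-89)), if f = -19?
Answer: -20375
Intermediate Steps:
-18596 - (88 + f*(-89)) = -18596 - (88 - 19*(-89)) = -18596 - (88 + 1691) = -18596 - 1*1779 = -18596 - 1779 = -20375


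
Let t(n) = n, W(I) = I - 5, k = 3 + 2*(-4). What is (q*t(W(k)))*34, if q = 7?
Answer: -2380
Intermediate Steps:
k = -5 (k = 3 - 8 = -5)
W(I) = -5 + I
(q*t(W(k)))*34 = (7*(-5 - 5))*34 = (7*(-10))*34 = -70*34 = -2380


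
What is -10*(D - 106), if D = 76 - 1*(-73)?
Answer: -430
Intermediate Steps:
D = 149 (D = 76 + 73 = 149)
-10*(D - 106) = -10*(149 - 106) = -10*43 = -430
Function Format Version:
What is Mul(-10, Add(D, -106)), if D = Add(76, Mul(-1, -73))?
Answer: -430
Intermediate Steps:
D = 149 (D = Add(76, 73) = 149)
Mul(-10, Add(D, -106)) = Mul(-10, Add(149, -106)) = Mul(-10, 43) = -430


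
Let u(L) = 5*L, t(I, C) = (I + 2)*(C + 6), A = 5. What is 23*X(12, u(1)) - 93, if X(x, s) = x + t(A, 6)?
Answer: 2115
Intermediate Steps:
t(I, C) = (2 + I)*(6 + C)
X(x, s) = 84 + x (X(x, s) = x + (12 + 2*6 + 6*5 + 6*5) = x + (12 + 12 + 30 + 30) = x + 84 = 84 + x)
23*X(12, u(1)) - 93 = 23*(84 + 12) - 93 = 23*96 - 93 = 2208 - 93 = 2115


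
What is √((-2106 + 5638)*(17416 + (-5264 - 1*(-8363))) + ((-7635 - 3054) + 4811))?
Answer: √72453102 ≈ 8511.9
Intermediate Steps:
√((-2106 + 5638)*(17416 + (-5264 - 1*(-8363))) + ((-7635 - 3054) + 4811)) = √(3532*(17416 + (-5264 + 8363)) + (-10689 + 4811)) = √(3532*(17416 + 3099) - 5878) = √(3532*20515 - 5878) = √(72458980 - 5878) = √72453102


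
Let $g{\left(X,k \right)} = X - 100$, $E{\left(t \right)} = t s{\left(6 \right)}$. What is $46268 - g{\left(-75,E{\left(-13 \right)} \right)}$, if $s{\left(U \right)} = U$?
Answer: $46443$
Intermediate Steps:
$E{\left(t \right)} = 6 t$ ($E{\left(t \right)} = t 6 = 6 t$)
$g{\left(X,k \right)} = -100 + X$
$46268 - g{\left(-75,E{\left(-13 \right)} \right)} = 46268 - \left(-100 - 75\right) = 46268 - -175 = 46268 + 175 = 46443$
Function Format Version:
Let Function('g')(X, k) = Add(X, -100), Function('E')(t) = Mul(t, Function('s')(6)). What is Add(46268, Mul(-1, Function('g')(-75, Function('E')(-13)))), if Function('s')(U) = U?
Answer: 46443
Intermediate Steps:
Function('E')(t) = Mul(6, t) (Function('E')(t) = Mul(t, 6) = Mul(6, t))
Function('g')(X, k) = Add(-100, X)
Add(46268, Mul(-1, Function('g')(-75, Function('E')(-13)))) = Add(46268, Mul(-1, Add(-100, -75))) = Add(46268, Mul(-1, -175)) = Add(46268, 175) = 46443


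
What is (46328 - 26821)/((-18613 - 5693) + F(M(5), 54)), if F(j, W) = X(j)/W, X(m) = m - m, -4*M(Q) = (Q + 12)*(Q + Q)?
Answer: -19507/24306 ≈ -0.80256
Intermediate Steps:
M(Q) = -Q*(12 + Q)/2 (M(Q) = -(Q + 12)*(Q + Q)/4 = -(12 + Q)*2*Q/4 = -Q*(12 + Q)/2)
X(m) = 0
F(j, W) = 0 (F(j, W) = 0/W = 0)
(46328 - 26821)/((-18613 - 5693) + F(M(5), 54)) = (46328 - 26821)/((-18613 - 5693) + 0) = 19507/(-24306 + 0) = 19507/(-24306) = 19507*(-1/24306) = -19507/24306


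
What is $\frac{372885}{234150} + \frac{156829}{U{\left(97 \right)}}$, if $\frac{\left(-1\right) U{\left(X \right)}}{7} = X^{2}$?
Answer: $- \frac{115830339}{146874490} \approx -0.78864$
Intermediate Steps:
$U{\left(X \right)} = - 7 X^{2}$
$\frac{372885}{234150} + \frac{156829}{U{\left(97 \right)}} = \frac{372885}{234150} + \frac{156829}{\left(-7\right) 97^{2}} = 372885 \cdot \frac{1}{234150} + \frac{156829}{\left(-7\right) 9409} = \frac{24859}{15610} + \frac{156829}{-65863} = \frac{24859}{15610} + 156829 \left(- \frac{1}{65863}\right) = \frac{24859}{15610} - \frac{156829}{65863} = - \frac{115830339}{146874490}$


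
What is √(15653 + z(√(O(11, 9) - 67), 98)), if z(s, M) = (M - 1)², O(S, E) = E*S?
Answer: √25062 ≈ 158.31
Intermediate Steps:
z(s, M) = (-1 + M)²
√(15653 + z(√(O(11, 9) - 67), 98)) = √(15653 + (-1 + 98)²) = √(15653 + 97²) = √(15653 + 9409) = √25062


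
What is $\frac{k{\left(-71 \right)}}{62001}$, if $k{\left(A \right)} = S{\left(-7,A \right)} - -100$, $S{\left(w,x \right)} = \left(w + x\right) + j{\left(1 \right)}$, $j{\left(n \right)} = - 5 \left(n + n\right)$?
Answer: $\frac{4}{20667} \approx 0.00019355$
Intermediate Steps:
$j{\left(n \right)} = - 10 n$ ($j{\left(n \right)} = - 5 \cdot 2 n = - 10 n$)
$S{\left(w,x \right)} = -10 + w + x$ ($S{\left(w,x \right)} = \left(w + x\right) - 10 = -10 + w + x$)
$k{\left(A \right)} = 83 + A$ ($k{\left(A \right)} = \left(-10 - 7 + A\right) - -100 = \left(-17 + A\right) + 100 = 83 + A$)
$\frac{k{\left(-71 \right)}}{62001} = \frac{83 - 71}{62001} = 12 \cdot \frac{1}{62001} = \frac{4}{20667}$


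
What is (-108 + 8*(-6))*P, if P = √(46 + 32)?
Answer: -156*√78 ≈ -1377.8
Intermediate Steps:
P = √78 ≈ 8.8318
(-108 + 8*(-6))*P = (-108 + 8*(-6))*√78 = (-108 - 48)*√78 = -156*√78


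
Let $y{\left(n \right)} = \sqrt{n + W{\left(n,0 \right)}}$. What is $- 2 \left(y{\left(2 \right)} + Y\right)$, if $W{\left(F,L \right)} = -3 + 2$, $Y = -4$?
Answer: $6$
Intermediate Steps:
$W{\left(F,L \right)} = -1$
$y{\left(n \right)} = \sqrt{-1 + n}$ ($y{\left(n \right)} = \sqrt{n - 1} = \sqrt{-1 + n}$)
$- 2 \left(y{\left(2 \right)} + Y\right) = - 2 \left(\sqrt{-1 + 2} - 4\right) = - 2 \left(\sqrt{1} - 4\right) = - 2 \left(1 - 4\right) = \left(-2\right) \left(-3\right) = 6$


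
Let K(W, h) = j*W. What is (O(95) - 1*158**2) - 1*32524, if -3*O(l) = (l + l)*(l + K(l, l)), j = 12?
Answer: -407114/3 ≈ -1.3570e+5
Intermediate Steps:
K(W, h) = 12*W
O(l) = -26*l**2/3 (O(l) = -(l + l)*(l + 12*l)/3 = -2*l*13*l/3 = -26*l**2/3)
(O(95) - 1*158**2) - 1*32524 = (-26/3*95**2 - 1*158**2) - 1*32524 = (-26/3*9025 - 1*24964) - 32524 = (-234650/3 - 24964) - 32524 = -309542/3 - 32524 = -407114/3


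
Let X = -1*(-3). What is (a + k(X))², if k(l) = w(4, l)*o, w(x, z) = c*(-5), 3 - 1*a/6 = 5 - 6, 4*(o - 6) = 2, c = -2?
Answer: 7921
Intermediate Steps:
o = 13/2 (o = 6 + (¼)*2 = 6 + ½ = 13/2 ≈ 6.5000)
a = 24 (a = 18 - 6*(5 - 6) = 18 - 6*(-1) = 18 + 6 = 24)
X = 3
w(x, z) = 10 (w(x, z) = -2*(-5) = 10)
k(l) = 65 (k(l) = 10*(13/2) = 65)
(a + k(X))² = (24 + 65)² = 89² = 7921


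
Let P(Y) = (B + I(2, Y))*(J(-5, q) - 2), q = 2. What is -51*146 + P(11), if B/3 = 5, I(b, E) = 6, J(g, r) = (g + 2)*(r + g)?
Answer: -7299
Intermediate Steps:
J(g, r) = (2 + g)*(g + r)
B = 15 (B = 3*5 = 15)
P(Y) = 147 (P(Y) = (15 + 6)*(((-5)² + 2*(-5) + 2*2 - 5*2) - 2) = 21*((25 - 10 + 4 - 10) - 2) = 21*(9 - 2) = 21*7 = 147)
-51*146 + P(11) = -51*146 + 147 = -7446 + 147 = -7299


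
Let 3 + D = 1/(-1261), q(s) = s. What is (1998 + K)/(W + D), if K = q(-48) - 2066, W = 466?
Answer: -73138/291921 ≈ -0.25054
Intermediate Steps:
D = -3784/1261 (D = -3 + 1/(-1261) = -3 - 1/1261 = -3784/1261 ≈ -3.0008)
K = -2114 (K = -48 - 2066 = -2114)
(1998 + K)/(W + D) = (1998 - 2114)/(466 - 3784/1261) = -116/583842/1261 = -116*1261/583842 = -73138/291921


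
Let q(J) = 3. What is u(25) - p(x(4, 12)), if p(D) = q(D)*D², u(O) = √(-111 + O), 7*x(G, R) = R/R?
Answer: -3/49 + I*√86 ≈ -0.061224 + 9.2736*I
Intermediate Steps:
x(G, R) = ⅐ (x(G, R) = (R/R)/7 = (⅐)*1 = ⅐)
p(D) = 3*D²
u(25) - p(x(4, 12)) = √(-111 + 25) - 3*(⅐)² = √(-86) - 3/49 = I*√86 - 1*3/49 = I*√86 - 3/49 = -3/49 + I*√86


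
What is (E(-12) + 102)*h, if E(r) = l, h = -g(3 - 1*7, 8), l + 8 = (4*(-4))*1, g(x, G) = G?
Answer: -624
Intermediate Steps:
l = -24 (l = -8 + (4*(-4))*1 = -8 - 16*1 = -8 - 16 = -24)
h = -8 (h = -1*8 = -8)
E(r) = -24
(E(-12) + 102)*h = (-24 + 102)*(-8) = 78*(-8) = -624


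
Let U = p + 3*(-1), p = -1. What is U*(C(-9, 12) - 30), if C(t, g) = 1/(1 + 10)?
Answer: 1316/11 ≈ 119.64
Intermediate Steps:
C(t, g) = 1/11
U = -4 (U = -1 + 3*(-1) = -1 - 3 = -4)
U*(C(-9, 12) - 30) = -4*(1/11 - 30) = -4*(-329/11) = 1316/11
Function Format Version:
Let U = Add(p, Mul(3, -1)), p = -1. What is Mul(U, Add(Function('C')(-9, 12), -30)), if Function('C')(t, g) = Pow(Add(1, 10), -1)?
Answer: Rational(1316, 11) ≈ 119.64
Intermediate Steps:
Function('C')(t, g) = Rational(1, 11) (Function('C')(t, g) = Pow(11, -1) = Rational(1, 11))
U = -4 (U = Add(-1, Mul(3, -1)) = Add(-1, -3) = -4)
Mul(U, Add(Function('C')(-9, 12), -30)) = Mul(-4, Add(Rational(1, 11), -30)) = Mul(-4, Rational(-329, 11)) = Rational(1316, 11)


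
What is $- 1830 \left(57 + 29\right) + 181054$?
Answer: $23674$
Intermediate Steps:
$- 1830 \left(57 + 29\right) + 181054 = \left(-1830\right) 86 + 181054 = -157380 + 181054 = 23674$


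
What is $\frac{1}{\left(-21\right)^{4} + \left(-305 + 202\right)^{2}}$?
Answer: $\frac{1}{205090} \approx 4.8759 \cdot 10^{-6}$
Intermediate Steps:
$\frac{1}{\left(-21\right)^{4} + \left(-305 + 202\right)^{2}} = \frac{1}{194481 + \left(-103\right)^{2}} = \frac{1}{194481 + 10609} = \frac{1}{205090}$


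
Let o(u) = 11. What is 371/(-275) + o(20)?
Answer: 2654/275 ≈ 9.6509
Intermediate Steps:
371/(-275) + o(20) = 371/(-275) + 11 = -1/275*371 + 11 = -371/275 + 11 = 2654/275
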